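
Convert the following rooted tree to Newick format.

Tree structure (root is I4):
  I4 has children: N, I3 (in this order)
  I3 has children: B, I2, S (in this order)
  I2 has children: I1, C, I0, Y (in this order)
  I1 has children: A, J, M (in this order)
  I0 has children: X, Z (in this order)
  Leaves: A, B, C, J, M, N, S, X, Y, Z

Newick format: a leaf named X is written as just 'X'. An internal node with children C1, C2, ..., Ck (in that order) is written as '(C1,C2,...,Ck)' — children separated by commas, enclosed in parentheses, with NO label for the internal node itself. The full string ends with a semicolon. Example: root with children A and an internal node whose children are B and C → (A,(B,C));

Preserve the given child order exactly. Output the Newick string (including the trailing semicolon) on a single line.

Answer: (N,(B,((A,J,M),C,(X,Z),Y),S));

Derivation:
internal I4 with children ['N', 'I3']
  leaf 'N' → 'N'
  internal I3 with children ['B', 'I2', 'S']
    leaf 'B' → 'B'
    internal I2 with children ['I1', 'C', 'I0', 'Y']
      internal I1 with children ['A', 'J', 'M']
        leaf 'A' → 'A'
        leaf 'J' → 'J'
        leaf 'M' → 'M'
      → '(A,J,M)'
      leaf 'C' → 'C'
      internal I0 with children ['X', 'Z']
        leaf 'X' → 'X'
        leaf 'Z' → 'Z'
      → '(X,Z)'
      leaf 'Y' → 'Y'
    → '((A,J,M),C,(X,Z),Y)'
    leaf 'S' → 'S'
  → '(B,((A,J,M),C,(X,Z),Y),S)'
→ '(N,(B,((A,J,M),C,(X,Z),Y),S))'
Final: (N,(B,((A,J,M),C,(X,Z),Y),S));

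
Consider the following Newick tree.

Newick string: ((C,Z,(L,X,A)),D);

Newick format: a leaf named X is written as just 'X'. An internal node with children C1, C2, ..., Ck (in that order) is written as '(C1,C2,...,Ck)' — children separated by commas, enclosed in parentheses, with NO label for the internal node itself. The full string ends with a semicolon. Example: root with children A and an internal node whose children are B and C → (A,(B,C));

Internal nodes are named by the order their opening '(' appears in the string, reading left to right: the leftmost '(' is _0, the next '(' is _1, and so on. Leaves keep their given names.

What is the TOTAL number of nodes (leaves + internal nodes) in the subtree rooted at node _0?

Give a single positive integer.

Answer: 9

Derivation:
Newick: ((C,Z,(L,X,A)),D);
Locate _0: it is the '(' at position 0 (the 1st '(' reading left to right).
Query: subtree rooted at _0
_0: subtree_size = 1 + 8
  _1: subtree_size = 1 + 6
    C: subtree_size = 1 + 0
    Z: subtree_size = 1 + 0
    _2: subtree_size = 1 + 3
      L: subtree_size = 1 + 0
      X: subtree_size = 1 + 0
      A: subtree_size = 1 + 0
  D: subtree_size = 1 + 0
Total subtree size of _0: 9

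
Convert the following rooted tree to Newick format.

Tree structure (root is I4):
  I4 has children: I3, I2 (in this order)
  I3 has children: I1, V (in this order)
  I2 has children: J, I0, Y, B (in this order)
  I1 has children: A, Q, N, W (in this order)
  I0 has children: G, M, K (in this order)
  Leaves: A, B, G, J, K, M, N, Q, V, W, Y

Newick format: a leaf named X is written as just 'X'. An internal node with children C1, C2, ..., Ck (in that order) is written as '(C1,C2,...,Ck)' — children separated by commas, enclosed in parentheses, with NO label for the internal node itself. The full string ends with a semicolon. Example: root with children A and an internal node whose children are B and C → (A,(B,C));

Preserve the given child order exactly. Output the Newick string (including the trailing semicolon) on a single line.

internal I4 with children ['I3', 'I2']
  internal I3 with children ['I1', 'V']
    internal I1 with children ['A', 'Q', 'N', 'W']
      leaf 'A' → 'A'
      leaf 'Q' → 'Q'
      leaf 'N' → 'N'
      leaf 'W' → 'W'
    → '(A,Q,N,W)'
    leaf 'V' → 'V'
  → '((A,Q,N,W),V)'
  internal I2 with children ['J', 'I0', 'Y', 'B']
    leaf 'J' → 'J'
    internal I0 with children ['G', 'M', 'K']
      leaf 'G' → 'G'
      leaf 'M' → 'M'
      leaf 'K' → 'K'
    → '(G,M,K)'
    leaf 'Y' → 'Y'
    leaf 'B' → 'B'
  → '(J,(G,M,K),Y,B)'
→ '(((A,Q,N,W),V),(J,(G,M,K),Y,B))'
Final: (((A,Q,N,W),V),(J,(G,M,K),Y,B));

Answer: (((A,Q,N,W),V),(J,(G,M,K),Y,B));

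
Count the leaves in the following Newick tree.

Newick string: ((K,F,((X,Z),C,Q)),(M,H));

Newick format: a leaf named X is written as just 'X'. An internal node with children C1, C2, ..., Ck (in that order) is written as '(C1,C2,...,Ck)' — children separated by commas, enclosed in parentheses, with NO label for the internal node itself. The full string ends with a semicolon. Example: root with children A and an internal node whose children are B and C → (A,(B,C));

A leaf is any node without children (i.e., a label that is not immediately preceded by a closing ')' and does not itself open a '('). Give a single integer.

Newick: ((K,F,((X,Z),C,Q)),(M,H));
Scan left-to-right; a leaf is any maximal label run not followed by '(':
  pos 2: leaf 'K' → count = 1
  pos 4: leaf 'F' → count = 2
  pos 8: leaf 'X' → count = 3
  pos 10: leaf 'Z' → count = 4
  pos 13: leaf 'C' → count = 5
  pos 15: leaf 'Q' → count = 6
  pos 20: leaf 'M' → count = 7
  pos 22: leaf 'H' → count = 8
Total leaves: 8

Answer: 8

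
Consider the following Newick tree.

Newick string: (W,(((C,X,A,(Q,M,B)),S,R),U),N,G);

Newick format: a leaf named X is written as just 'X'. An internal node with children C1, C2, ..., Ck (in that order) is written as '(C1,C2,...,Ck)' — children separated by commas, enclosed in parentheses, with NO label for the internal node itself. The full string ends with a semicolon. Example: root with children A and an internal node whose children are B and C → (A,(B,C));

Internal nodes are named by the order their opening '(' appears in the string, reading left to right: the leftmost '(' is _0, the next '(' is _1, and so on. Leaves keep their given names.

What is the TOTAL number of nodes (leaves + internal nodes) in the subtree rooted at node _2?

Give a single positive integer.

Newick: (W,(((C,X,A,(Q,M,B)),S,R),U),N,G);
Locate _2: it is the '(' at position 4 (the 3rd '(' reading left to right).
Query: subtree rooted at _2
_2: subtree_size = 1 + 10
  _3: subtree_size = 1 + 7
    C: subtree_size = 1 + 0
    X: subtree_size = 1 + 0
    A: subtree_size = 1 + 0
    _4: subtree_size = 1 + 3
      Q: subtree_size = 1 + 0
      M: subtree_size = 1 + 0
      B: subtree_size = 1 + 0
  S: subtree_size = 1 + 0
  R: subtree_size = 1 + 0
Total subtree size of _2: 11

Answer: 11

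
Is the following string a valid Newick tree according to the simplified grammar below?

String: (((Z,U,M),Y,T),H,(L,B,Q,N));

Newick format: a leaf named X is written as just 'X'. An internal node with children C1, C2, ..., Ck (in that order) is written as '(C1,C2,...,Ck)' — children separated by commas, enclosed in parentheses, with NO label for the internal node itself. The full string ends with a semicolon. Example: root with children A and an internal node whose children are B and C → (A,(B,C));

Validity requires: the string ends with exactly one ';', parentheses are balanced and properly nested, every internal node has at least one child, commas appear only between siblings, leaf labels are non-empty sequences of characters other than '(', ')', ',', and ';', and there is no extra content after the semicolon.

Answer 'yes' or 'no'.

Input: (((Z,U,M),Y,T),H,(L,B,Q,N));
Paren balance: 4 '(' vs 4 ')' OK
Ends with single ';': True
Full parse: OK
Valid: True

Answer: yes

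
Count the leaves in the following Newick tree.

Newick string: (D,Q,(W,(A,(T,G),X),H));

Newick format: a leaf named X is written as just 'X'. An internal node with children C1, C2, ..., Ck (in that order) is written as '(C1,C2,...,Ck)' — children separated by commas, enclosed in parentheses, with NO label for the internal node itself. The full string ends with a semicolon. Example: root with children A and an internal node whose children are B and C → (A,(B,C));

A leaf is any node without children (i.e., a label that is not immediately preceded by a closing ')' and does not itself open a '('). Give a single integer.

Answer: 8

Derivation:
Newick: (D,Q,(W,(A,(T,G),X),H));
Scan left-to-right; a leaf is any maximal label run not followed by '(':
  pos 1: leaf 'D' → count = 1
  pos 3: leaf 'Q' → count = 2
  pos 6: leaf 'W' → count = 3
  pos 9: leaf 'A' → count = 4
  pos 12: leaf 'T' → count = 5
  pos 14: leaf 'G' → count = 6
  pos 17: leaf 'X' → count = 7
  pos 20: leaf 'H' → count = 8
Total leaves: 8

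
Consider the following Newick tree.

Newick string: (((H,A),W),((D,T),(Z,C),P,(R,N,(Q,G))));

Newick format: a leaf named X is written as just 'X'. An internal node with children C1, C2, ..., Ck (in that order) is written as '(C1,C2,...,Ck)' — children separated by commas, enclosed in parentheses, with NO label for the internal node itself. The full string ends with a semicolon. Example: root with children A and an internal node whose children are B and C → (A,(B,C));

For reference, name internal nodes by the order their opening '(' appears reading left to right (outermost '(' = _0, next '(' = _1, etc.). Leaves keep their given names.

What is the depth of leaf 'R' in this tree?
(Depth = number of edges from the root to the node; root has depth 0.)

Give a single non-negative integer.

Answer: 3

Derivation:
Newick: (((H,A),W),((D,T),(Z,C),P,(R,N,(Q,G))));
Naming internals by '(' encounter order: outermost '(' = _0, next = _1, ...
Query node: R
Path from root: _0 -> _3 -> _6 -> R
Depth of R: 3 (number of edges from root)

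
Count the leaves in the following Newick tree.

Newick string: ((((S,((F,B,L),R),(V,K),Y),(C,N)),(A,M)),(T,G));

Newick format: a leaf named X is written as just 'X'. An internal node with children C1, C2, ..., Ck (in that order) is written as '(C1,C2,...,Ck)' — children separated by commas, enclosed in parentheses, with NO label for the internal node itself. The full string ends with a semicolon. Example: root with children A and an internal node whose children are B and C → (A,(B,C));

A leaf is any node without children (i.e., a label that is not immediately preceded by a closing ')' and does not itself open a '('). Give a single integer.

Newick: ((((S,((F,B,L),R),(V,K),Y),(C,N)),(A,M)),(T,G));
Scan left-to-right; a leaf is any maximal label run not followed by '(':
  pos 4: leaf 'S' → count = 1
  pos 8: leaf 'F' → count = 2
  pos 10: leaf 'B' → count = 3
  pos 12: leaf 'L' → count = 4
  pos 15: leaf 'R' → count = 5
  pos 19: leaf 'V' → count = 6
  pos 21: leaf 'K' → count = 7
  pos 24: leaf 'Y' → count = 8
  pos 28: leaf 'C' → count = 9
  pos 30: leaf 'N' → count = 10
  pos 35: leaf 'A' → count = 11
  pos 37: leaf 'M' → count = 12
  pos 42: leaf 'T' → count = 13
  pos 44: leaf 'G' → count = 14
Total leaves: 14

Answer: 14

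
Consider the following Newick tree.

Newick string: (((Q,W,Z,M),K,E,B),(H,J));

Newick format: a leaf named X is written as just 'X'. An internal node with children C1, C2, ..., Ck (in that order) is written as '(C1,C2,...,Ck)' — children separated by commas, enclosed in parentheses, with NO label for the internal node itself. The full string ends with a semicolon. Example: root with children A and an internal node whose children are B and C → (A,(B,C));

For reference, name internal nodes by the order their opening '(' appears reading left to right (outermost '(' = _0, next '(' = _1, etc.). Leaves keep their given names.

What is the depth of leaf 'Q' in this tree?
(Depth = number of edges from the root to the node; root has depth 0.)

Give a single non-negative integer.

Answer: 3

Derivation:
Newick: (((Q,W,Z,M),K,E,B),(H,J));
Naming internals by '(' encounter order: outermost '(' = _0, next = _1, ...
Query node: Q
Path from root: _0 -> _1 -> _2 -> Q
Depth of Q: 3 (number of edges from root)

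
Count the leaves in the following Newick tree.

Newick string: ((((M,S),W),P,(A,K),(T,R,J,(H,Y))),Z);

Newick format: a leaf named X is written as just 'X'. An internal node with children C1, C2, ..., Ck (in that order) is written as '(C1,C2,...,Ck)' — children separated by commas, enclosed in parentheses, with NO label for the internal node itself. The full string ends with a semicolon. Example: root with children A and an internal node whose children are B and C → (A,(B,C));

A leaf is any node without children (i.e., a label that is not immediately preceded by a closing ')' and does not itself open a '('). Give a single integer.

Answer: 12

Derivation:
Newick: ((((M,S),W),P,(A,K),(T,R,J,(H,Y))),Z);
Scan left-to-right; a leaf is any maximal label run not followed by '(':
  pos 4: leaf 'M' → count = 1
  pos 6: leaf 'S' → count = 2
  pos 9: leaf 'W' → count = 3
  pos 12: leaf 'P' → count = 4
  pos 15: leaf 'A' → count = 5
  pos 17: leaf 'K' → count = 6
  pos 21: leaf 'T' → count = 7
  pos 23: leaf 'R' → count = 8
  pos 25: leaf 'J' → count = 9
  pos 28: leaf 'H' → count = 10
  pos 30: leaf 'Y' → count = 11
  pos 35: leaf 'Z' → count = 12
Total leaves: 12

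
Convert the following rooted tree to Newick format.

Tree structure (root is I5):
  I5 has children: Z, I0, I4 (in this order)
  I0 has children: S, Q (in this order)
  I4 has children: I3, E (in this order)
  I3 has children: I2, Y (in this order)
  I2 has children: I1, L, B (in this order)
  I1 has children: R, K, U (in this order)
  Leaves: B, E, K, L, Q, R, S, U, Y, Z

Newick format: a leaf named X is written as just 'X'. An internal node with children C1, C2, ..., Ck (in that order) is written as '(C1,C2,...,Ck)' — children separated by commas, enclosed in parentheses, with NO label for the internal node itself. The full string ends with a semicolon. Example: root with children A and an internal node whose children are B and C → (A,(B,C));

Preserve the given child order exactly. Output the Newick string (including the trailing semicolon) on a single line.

internal I5 with children ['Z', 'I0', 'I4']
  leaf 'Z' → 'Z'
  internal I0 with children ['S', 'Q']
    leaf 'S' → 'S'
    leaf 'Q' → 'Q'
  → '(S,Q)'
  internal I4 with children ['I3', 'E']
    internal I3 with children ['I2', 'Y']
      internal I2 with children ['I1', 'L', 'B']
        internal I1 with children ['R', 'K', 'U']
          leaf 'R' → 'R'
          leaf 'K' → 'K'
          leaf 'U' → 'U'
        → '(R,K,U)'
        leaf 'L' → 'L'
        leaf 'B' → 'B'
      → '((R,K,U),L,B)'
      leaf 'Y' → 'Y'
    → '(((R,K,U),L,B),Y)'
    leaf 'E' → 'E'
  → '((((R,K,U),L,B),Y),E)'
→ '(Z,(S,Q),((((R,K,U),L,B),Y),E))'
Final: (Z,(S,Q),((((R,K,U),L,B),Y),E));

Answer: (Z,(S,Q),((((R,K,U),L,B),Y),E));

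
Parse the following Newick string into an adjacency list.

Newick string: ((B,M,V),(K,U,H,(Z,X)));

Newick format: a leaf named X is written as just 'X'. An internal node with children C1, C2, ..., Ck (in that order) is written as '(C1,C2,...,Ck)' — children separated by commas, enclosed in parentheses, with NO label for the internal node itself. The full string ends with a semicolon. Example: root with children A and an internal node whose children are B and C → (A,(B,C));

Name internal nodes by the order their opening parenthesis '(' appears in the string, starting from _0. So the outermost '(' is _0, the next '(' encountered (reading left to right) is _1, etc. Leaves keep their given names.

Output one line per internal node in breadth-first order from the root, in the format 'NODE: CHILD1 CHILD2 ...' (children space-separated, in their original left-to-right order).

Answer: _0: _1 _2
_1: B M V
_2: K U H _3
_3: Z X

Derivation:
Input: ((B,M,V),(K,U,H,(Z,X)));
Scanning left-to-right, naming '(' by encounter order:
  pos 0: '(' -> open internal node _0 (depth 1)
  pos 1: '(' -> open internal node _1 (depth 2)
  pos 7: ')' -> close internal node _1 (now at depth 1)
  pos 9: '(' -> open internal node _2 (depth 2)
  pos 16: '(' -> open internal node _3 (depth 3)
  pos 20: ')' -> close internal node _3 (now at depth 2)
  pos 21: ')' -> close internal node _2 (now at depth 1)
  pos 22: ')' -> close internal node _0 (now at depth 0)
Total internal nodes: 4
BFS adjacency from root:
  _0: _1 _2
  _1: B M V
  _2: K U H _3
  _3: Z X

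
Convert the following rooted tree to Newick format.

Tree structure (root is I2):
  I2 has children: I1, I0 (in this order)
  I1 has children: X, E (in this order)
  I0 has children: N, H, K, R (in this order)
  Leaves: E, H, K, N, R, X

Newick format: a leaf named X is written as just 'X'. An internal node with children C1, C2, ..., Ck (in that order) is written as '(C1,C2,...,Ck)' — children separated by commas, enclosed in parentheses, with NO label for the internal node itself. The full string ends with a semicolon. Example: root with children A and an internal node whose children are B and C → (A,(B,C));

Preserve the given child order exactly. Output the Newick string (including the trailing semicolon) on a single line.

internal I2 with children ['I1', 'I0']
  internal I1 with children ['X', 'E']
    leaf 'X' → 'X'
    leaf 'E' → 'E'
  → '(X,E)'
  internal I0 with children ['N', 'H', 'K', 'R']
    leaf 'N' → 'N'
    leaf 'H' → 'H'
    leaf 'K' → 'K'
    leaf 'R' → 'R'
  → '(N,H,K,R)'
→ '((X,E),(N,H,K,R))'
Final: ((X,E),(N,H,K,R));

Answer: ((X,E),(N,H,K,R));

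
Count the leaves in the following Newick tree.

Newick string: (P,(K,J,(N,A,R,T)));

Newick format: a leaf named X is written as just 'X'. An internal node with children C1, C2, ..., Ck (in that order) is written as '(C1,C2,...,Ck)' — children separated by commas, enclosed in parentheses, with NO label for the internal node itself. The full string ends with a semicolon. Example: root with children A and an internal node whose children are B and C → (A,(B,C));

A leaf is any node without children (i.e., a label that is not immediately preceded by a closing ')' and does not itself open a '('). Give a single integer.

Newick: (P,(K,J,(N,A,R,T)));
Scan left-to-right; a leaf is any maximal label run not followed by '(':
  pos 1: leaf 'P' → count = 1
  pos 4: leaf 'K' → count = 2
  pos 6: leaf 'J' → count = 3
  pos 9: leaf 'N' → count = 4
  pos 11: leaf 'A' → count = 5
  pos 13: leaf 'R' → count = 6
  pos 15: leaf 'T' → count = 7
Total leaves: 7

Answer: 7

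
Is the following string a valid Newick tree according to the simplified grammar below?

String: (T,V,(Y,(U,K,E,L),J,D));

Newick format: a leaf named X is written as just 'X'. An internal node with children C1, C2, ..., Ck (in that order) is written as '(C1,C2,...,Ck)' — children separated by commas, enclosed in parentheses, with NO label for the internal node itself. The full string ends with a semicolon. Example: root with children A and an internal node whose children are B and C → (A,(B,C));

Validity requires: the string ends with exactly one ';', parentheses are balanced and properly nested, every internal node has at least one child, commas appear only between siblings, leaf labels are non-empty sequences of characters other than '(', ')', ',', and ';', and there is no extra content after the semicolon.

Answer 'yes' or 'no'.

Answer: yes

Derivation:
Input: (T,V,(Y,(U,K,E,L),J,D));
Paren balance: 3 '(' vs 3 ')' OK
Ends with single ';': True
Full parse: OK
Valid: True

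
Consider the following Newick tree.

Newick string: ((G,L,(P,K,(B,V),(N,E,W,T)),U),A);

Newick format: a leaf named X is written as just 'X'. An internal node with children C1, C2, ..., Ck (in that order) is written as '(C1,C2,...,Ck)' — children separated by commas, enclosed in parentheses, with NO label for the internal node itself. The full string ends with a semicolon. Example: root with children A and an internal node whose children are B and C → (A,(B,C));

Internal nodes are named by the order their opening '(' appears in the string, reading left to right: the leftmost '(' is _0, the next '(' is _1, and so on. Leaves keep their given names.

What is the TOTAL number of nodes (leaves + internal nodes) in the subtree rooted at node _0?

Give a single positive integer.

Newick: ((G,L,(P,K,(B,V),(N,E,W,T)),U),A);
Locate _0: it is the '(' at position 0 (the 1st '(' reading left to right).
Query: subtree rooted at _0
_0: subtree_size = 1 + 16
  _1: subtree_size = 1 + 14
    G: subtree_size = 1 + 0
    L: subtree_size = 1 + 0
    _2: subtree_size = 1 + 10
      P: subtree_size = 1 + 0
      K: subtree_size = 1 + 0
      _3: subtree_size = 1 + 2
        B: subtree_size = 1 + 0
        V: subtree_size = 1 + 0
      _4: subtree_size = 1 + 4
        N: subtree_size = 1 + 0
        E: subtree_size = 1 + 0
        W: subtree_size = 1 + 0
        T: subtree_size = 1 + 0
    U: subtree_size = 1 + 0
  A: subtree_size = 1 + 0
Total subtree size of _0: 17

Answer: 17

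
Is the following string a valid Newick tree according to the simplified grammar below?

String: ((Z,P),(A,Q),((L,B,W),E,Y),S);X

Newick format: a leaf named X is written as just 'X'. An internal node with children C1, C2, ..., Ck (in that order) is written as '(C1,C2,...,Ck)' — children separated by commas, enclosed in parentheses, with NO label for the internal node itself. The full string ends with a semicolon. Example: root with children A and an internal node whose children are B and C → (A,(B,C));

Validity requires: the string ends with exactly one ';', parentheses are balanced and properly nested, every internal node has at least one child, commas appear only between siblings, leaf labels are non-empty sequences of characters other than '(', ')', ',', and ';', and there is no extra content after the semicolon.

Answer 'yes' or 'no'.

Answer: no

Derivation:
Input: ((Z,P),(A,Q),((L,B,W),E,Y),S);X
Paren balance: 5 '(' vs 5 ')' OK
Ends with single ';': False
Full parse: FAILS (must end with ;)
Valid: False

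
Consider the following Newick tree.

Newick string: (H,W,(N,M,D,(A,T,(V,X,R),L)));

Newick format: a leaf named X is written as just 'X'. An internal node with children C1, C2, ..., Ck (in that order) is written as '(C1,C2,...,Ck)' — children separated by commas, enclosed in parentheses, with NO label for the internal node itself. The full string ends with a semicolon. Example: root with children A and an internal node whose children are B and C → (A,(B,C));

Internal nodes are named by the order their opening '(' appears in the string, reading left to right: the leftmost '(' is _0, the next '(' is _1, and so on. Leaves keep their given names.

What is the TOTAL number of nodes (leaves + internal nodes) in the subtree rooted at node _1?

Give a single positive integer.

Answer: 12

Derivation:
Newick: (H,W,(N,M,D,(A,T,(V,X,R),L)));
Locate _1: it is the '(' at position 5 (the 2nd '(' reading left to right).
Query: subtree rooted at _1
_1: subtree_size = 1 + 11
  N: subtree_size = 1 + 0
  M: subtree_size = 1 + 0
  D: subtree_size = 1 + 0
  _2: subtree_size = 1 + 7
    A: subtree_size = 1 + 0
    T: subtree_size = 1 + 0
    _3: subtree_size = 1 + 3
      V: subtree_size = 1 + 0
      X: subtree_size = 1 + 0
      R: subtree_size = 1 + 0
    L: subtree_size = 1 + 0
Total subtree size of _1: 12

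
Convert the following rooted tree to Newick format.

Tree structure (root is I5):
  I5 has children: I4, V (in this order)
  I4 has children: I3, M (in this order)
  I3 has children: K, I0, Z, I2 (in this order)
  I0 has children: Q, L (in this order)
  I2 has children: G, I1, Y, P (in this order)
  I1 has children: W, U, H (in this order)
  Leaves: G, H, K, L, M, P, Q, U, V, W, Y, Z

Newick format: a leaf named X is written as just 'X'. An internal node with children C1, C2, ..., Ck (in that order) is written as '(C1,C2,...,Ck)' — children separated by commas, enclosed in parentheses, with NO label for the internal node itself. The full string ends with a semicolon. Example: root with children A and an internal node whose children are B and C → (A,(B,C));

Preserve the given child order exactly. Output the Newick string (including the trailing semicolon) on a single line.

internal I5 with children ['I4', 'V']
  internal I4 with children ['I3', 'M']
    internal I3 with children ['K', 'I0', 'Z', 'I2']
      leaf 'K' → 'K'
      internal I0 with children ['Q', 'L']
        leaf 'Q' → 'Q'
        leaf 'L' → 'L'
      → '(Q,L)'
      leaf 'Z' → 'Z'
      internal I2 with children ['G', 'I1', 'Y', 'P']
        leaf 'G' → 'G'
        internal I1 with children ['W', 'U', 'H']
          leaf 'W' → 'W'
          leaf 'U' → 'U'
          leaf 'H' → 'H'
        → '(W,U,H)'
        leaf 'Y' → 'Y'
        leaf 'P' → 'P'
      → '(G,(W,U,H),Y,P)'
    → '(K,(Q,L),Z,(G,(W,U,H),Y,P))'
    leaf 'M' → 'M'
  → '((K,(Q,L),Z,(G,(W,U,H),Y,P)),M)'
  leaf 'V' → 'V'
→ '(((K,(Q,L),Z,(G,(W,U,H),Y,P)),M),V)'
Final: (((K,(Q,L),Z,(G,(W,U,H),Y,P)),M),V);

Answer: (((K,(Q,L),Z,(G,(W,U,H),Y,P)),M),V);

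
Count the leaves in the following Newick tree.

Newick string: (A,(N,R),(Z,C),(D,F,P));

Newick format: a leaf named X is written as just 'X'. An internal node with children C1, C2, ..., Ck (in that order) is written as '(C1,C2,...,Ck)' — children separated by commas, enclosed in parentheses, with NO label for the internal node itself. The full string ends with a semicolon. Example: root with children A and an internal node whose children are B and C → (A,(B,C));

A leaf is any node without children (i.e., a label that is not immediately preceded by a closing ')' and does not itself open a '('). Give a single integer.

Newick: (A,(N,R),(Z,C),(D,F,P));
Scan left-to-right; a leaf is any maximal label run not followed by '(':
  pos 1: leaf 'A' → count = 1
  pos 4: leaf 'N' → count = 2
  pos 6: leaf 'R' → count = 3
  pos 10: leaf 'Z' → count = 4
  pos 12: leaf 'C' → count = 5
  pos 16: leaf 'D' → count = 6
  pos 18: leaf 'F' → count = 7
  pos 20: leaf 'P' → count = 8
Total leaves: 8

Answer: 8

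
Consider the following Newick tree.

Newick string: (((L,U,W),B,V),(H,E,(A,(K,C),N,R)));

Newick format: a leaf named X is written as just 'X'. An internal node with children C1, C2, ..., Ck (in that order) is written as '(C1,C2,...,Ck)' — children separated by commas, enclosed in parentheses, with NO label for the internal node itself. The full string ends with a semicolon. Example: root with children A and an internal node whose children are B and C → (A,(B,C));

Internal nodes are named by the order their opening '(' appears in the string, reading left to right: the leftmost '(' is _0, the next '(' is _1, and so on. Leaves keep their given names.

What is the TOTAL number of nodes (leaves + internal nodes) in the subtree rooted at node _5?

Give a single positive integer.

Newick: (((L,U,W),B,V),(H,E,(A,(K,C),N,R)));
Locate _5: it is the '(' at position 23 (the 6th '(' reading left to right).
Query: subtree rooted at _5
_5: subtree_size = 1 + 2
  K: subtree_size = 1 + 0
  C: subtree_size = 1 + 0
Total subtree size of _5: 3

Answer: 3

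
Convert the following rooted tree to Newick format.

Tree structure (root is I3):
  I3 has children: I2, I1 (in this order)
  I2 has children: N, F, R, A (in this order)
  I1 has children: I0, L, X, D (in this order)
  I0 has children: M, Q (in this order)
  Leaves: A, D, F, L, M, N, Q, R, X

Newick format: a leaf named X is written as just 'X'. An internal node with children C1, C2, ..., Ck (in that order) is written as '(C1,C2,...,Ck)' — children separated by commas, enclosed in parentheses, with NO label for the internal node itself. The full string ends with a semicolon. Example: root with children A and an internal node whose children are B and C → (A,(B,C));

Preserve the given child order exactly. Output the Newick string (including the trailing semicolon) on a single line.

internal I3 with children ['I2', 'I1']
  internal I2 with children ['N', 'F', 'R', 'A']
    leaf 'N' → 'N'
    leaf 'F' → 'F'
    leaf 'R' → 'R'
    leaf 'A' → 'A'
  → '(N,F,R,A)'
  internal I1 with children ['I0', 'L', 'X', 'D']
    internal I0 with children ['M', 'Q']
      leaf 'M' → 'M'
      leaf 'Q' → 'Q'
    → '(M,Q)'
    leaf 'L' → 'L'
    leaf 'X' → 'X'
    leaf 'D' → 'D'
  → '((M,Q),L,X,D)'
→ '((N,F,R,A),((M,Q),L,X,D))'
Final: ((N,F,R,A),((M,Q),L,X,D));

Answer: ((N,F,R,A),((M,Q),L,X,D));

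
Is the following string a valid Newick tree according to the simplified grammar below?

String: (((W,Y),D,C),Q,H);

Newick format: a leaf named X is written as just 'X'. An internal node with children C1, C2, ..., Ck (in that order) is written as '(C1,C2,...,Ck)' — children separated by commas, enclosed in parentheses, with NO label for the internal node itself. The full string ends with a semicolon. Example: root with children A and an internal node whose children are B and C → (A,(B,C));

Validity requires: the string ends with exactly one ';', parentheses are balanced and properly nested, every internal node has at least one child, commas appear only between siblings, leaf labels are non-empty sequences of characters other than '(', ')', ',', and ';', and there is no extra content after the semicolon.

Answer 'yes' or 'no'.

Input: (((W,Y),D,C),Q,H);
Paren balance: 3 '(' vs 3 ')' OK
Ends with single ';': True
Full parse: OK
Valid: True

Answer: yes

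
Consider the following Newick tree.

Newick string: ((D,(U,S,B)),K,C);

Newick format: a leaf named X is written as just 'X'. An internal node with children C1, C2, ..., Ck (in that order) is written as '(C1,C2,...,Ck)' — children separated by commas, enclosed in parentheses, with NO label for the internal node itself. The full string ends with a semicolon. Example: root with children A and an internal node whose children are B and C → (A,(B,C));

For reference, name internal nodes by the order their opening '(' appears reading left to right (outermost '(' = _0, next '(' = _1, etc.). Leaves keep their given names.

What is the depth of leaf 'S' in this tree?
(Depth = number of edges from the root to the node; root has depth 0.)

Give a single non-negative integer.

Answer: 3

Derivation:
Newick: ((D,(U,S,B)),K,C);
Naming internals by '(' encounter order: outermost '(' = _0, next = _1, ...
Query node: S
Path from root: _0 -> _1 -> _2 -> S
Depth of S: 3 (number of edges from root)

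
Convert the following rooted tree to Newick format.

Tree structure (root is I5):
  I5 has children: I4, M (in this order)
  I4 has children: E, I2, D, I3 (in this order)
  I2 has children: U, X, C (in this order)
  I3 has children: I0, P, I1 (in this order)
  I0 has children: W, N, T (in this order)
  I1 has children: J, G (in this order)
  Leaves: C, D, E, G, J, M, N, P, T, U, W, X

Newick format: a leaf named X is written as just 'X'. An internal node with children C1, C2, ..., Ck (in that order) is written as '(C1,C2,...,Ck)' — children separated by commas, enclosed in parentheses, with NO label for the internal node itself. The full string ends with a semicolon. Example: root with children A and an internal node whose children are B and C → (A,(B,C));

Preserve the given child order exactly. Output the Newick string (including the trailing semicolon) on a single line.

Answer: ((E,(U,X,C),D,((W,N,T),P,(J,G))),M);

Derivation:
internal I5 with children ['I4', 'M']
  internal I4 with children ['E', 'I2', 'D', 'I3']
    leaf 'E' → 'E'
    internal I2 with children ['U', 'X', 'C']
      leaf 'U' → 'U'
      leaf 'X' → 'X'
      leaf 'C' → 'C'
    → '(U,X,C)'
    leaf 'D' → 'D'
    internal I3 with children ['I0', 'P', 'I1']
      internal I0 with children ['W', 'N', 'T']
        leaf 'W' → 'W'
        leaf 'N' → 'N'
        leaf 'T' → 'T'
      → '(W,N,T)'
      leaf 'P' → 'P'
      internal I1 with children ['J', 'G']
        leaf 'J' → 'J'
        leaf 'G' → 'G'
      → '(J,G)'
    → '((W,N,T),P,(J,G))'
  → '(E,(U,X,C),D,((W,N,T),P,(J,G)))'
  leaf 'M' → 'M'
→ '((E,(U,X,C),D,((W,N,T),P,(J,G))),M)'
Final: ((E,(U,X,C),D,((W,N,T),P,(J,G))),M);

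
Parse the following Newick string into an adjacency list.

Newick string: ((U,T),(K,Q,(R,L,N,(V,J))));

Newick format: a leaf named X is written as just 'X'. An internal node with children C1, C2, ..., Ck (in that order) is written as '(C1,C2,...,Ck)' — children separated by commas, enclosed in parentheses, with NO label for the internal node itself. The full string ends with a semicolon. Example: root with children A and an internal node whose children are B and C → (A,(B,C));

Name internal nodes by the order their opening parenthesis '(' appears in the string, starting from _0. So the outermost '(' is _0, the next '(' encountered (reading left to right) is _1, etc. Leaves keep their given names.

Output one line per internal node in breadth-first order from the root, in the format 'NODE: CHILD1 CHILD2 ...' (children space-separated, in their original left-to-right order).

Input: ((U,T),(K,Q,(R,L,N,(V,J))));
Scanning left-to-right, naming '(' by encounter order:
  pos 0: '(' -> open internal node _0 (depth 1)
  pos 1: '(' -> open internal node _1 (depth 2)
  pos 5: ')' -> close internal node _1 (now at depth 1)
  pos 7: '(' -> open internal node _2 (depth 2)
  pos 12: '(' -> open internal node _3 (depth 3)
  pos 19: '(' -> open internal node _4 (depth 4)
  pos 23: ')' -> close internal node _4 (now at depth 3)
  pos 24: ')' -> close internal node _3 (now at depth 2)
  pos 25: ')' -> close internal node _2 (now at depth 1)
  pos 26: ')' -> close internal node _0 (now at depth 0)
Total internal nodes: 5
BFS adjacency from root:
  _0: _1 _2
  _1: U T
  _2: K Q _3
  _3: R L N _4
  _4: V J

Answer: _0: _1 _2
_1: U T
_2: K Q _3
_3: R L N _4
_4: V J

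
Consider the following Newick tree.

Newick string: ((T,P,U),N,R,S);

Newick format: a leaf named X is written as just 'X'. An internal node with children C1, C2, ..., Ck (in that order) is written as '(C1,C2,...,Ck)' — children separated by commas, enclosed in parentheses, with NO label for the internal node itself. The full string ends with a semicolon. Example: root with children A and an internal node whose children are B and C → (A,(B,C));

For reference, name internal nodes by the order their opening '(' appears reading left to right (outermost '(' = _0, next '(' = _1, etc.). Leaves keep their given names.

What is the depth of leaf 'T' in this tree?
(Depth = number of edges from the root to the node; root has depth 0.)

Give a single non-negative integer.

Answer: 2

Derivation:
Newick: ((T,P,U),N,R,S);
Naming internals by '(' encounter order: outermost '(' = _0, next = _1, ...
Query node: T
Path from root: _0 -> _1 -> T
Depth of T: 2 (number of edges from root)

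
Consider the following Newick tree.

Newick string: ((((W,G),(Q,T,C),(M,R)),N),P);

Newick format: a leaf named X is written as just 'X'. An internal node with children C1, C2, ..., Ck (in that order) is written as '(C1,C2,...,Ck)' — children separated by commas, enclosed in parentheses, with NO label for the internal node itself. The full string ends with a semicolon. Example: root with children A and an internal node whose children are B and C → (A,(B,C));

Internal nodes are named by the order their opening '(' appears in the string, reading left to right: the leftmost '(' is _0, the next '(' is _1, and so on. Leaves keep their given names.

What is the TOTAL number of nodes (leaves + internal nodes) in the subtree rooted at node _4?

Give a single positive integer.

Answer: 4

Derivation:
Newick: ((((W,G),(Q,T,C),(M,R)),N),P);
Locate _4: it is the '(' at position 9 (the 5th '(' reading left to right).
Query: subtree rooted at _4
_4: subtree_size = 1 + 3
  Q: subtree_size = 1 + 0
  T: subtree_size = 1 + 0
  C: subtree_size = 1 + 0
Total subtree size of _4: 4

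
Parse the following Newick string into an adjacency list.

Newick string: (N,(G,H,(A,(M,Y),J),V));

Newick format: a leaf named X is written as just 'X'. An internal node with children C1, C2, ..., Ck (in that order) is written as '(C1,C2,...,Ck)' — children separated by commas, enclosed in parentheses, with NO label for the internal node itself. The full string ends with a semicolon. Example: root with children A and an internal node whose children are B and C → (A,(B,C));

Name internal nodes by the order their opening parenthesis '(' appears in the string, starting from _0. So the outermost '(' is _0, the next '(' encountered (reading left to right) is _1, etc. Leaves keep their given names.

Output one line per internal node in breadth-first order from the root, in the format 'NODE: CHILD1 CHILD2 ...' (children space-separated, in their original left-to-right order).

Input: (N,(G,H,(A,(M,Y),J),V));
Scanning left-to-right, naming '(' by encounter order:
  pos 0: '(' -> open internal node _0 (depth 1)
  pos 3: '(' -> open internal node _1 (depth 2)
  pos 8: '(' -> open internal node _2 (depth 3)
  pos 11: '(' -> open internal node _3 (depth 4)
  pos 15: ')' -> close internal node _3 (now at depth 3)
  pos 18: ')' -> close internal node _2 (now at depth 2)
  pos 21: ')' -> close internal node _1 (now at depth 1)
  pos 22: ')' -> close internal node _0 (now at depth 0)
Total internal nodes: 4
BFS adjacency from root:
  _0: N _1
  _1: G H _2 V
  _2: A _3 J
  _3: M Y

Answer: _0: N _1
_1: G H _2 V
_2: A _3 J
_3: M Y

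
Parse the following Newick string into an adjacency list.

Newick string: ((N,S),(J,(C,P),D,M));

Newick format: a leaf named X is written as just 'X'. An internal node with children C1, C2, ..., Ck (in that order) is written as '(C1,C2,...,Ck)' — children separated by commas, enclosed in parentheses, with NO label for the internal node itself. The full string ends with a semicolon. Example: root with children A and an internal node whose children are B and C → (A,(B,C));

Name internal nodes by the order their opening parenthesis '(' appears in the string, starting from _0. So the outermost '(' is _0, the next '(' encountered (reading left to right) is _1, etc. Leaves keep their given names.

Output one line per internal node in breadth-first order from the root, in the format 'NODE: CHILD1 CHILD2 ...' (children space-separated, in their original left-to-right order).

Input: ((N,S),(J,(C,P),D,M));
Scanning left-to-right, naming '(' by encounter order:
  pos 0: '(' -> open internal node _0 (depth 1)
  pos 1: '(' -> open internal node _1 (depth 2)
  pos 5: ')' -> close internal node _1 (now at depth 1)
  pos 7: '(' -> open internal node _2 (depth 2)
  pos 10: '(' -> open internal node _3 (depth 3)
  pos 14: ')' -> close internal node _3 (now at depth 2)
  pos 19: ')' -> close internal node _2 (now at depth 1)
  pos 20: ')' -> close internal node _0 (now at depth 0)
Total internal nodes: 4
BFS adjacency from root:
  _0: _1 _2
  _1: N S
  _2: J _3 D M
  _3: C P

Answer: _0: _1 _2
_1: N S
_2: J _3 D M
_3: C P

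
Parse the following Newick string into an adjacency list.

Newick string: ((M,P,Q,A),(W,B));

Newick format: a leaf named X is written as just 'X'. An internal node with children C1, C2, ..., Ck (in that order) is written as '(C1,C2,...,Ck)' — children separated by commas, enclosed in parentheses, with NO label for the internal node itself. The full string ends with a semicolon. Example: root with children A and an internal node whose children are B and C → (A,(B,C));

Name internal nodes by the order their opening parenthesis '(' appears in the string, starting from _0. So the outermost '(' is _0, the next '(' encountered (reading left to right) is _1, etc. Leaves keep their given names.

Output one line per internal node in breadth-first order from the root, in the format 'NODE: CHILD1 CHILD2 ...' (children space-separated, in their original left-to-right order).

Input: ((M,P,Q,A),(W,B));
Scanning left-to-right, naming '(' by encounter order:
  pos 0: '(' -> open internal node _0 (depth 1)
  pos 1: '(' -> open internal node _1 (depth 2)
  pos 9: ')' -> close internal node _1 (now at depth 1)
  pos 11: '(' -> open internal node _2 (depth 2)
  pos 15: ')' -> close internal node _2 (now at depth 1)
  pos 16: ')' -> close internal node _0 (now at depth 0)
Total internal nodes: 3
BFS adjacency from root:
  _0: _1 _2
  _1: M P Q A
  _2: W B

Answer: _0: _1 _2
_1: M P Q A
_2: W B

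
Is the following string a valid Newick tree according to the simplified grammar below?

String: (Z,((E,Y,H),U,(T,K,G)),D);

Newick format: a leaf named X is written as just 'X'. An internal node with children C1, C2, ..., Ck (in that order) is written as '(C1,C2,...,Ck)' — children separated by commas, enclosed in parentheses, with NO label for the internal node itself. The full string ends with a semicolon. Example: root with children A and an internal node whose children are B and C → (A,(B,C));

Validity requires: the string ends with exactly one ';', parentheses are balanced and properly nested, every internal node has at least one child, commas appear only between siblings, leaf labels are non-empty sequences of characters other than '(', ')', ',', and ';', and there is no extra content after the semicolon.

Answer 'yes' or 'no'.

Answer: yes

Derivation:
Input: (Z,((E,Y,H),U,(T,K,G)),D);
Paren balance: 4 '(' vs 4 ')' OK
Ends with single ';': True
Full parse: OK
Valid: True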